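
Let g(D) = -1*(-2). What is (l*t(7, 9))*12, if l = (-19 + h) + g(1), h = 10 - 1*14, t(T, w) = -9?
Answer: 2268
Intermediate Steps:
g(D) = 2
h = -4 (h = 10 - 14 = -4)
l = -21 (l = (-19 - 4) + 2 = -23 + 2 = -21)
(l*t(7, 9))*12 = -21*(-9)*12 = 189*12 = 2268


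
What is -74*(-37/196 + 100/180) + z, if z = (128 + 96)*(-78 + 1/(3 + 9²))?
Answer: -15431891/882 ≈ -17496.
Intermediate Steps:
z = -52408/3 (z = 224*(-78 + 1/(3 + 81)) = 224*(-78 + 1/84) = 224*(-6551/84) = -52408/3 ≈ -17469.)
-74*(-37/196 + 100/180) + z = -74*(-37/196 + 100/180) - 52408/3 = -74*(-37*1/196 + 100*(1/180)) - 52408/3 = -74*(-37/196 + 5/9) - 52408/3 = -74*647/1764 - 52408/3 = -23939/882 - 52408/3 = -15431891/882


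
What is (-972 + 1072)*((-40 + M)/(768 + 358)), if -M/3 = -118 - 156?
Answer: 39100/563 ≈ 69.449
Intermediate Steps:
M = 822 (M = -3*(-118 - 156) = -3*(-274) = 822)
(-972 + 1072)*((-40 + M)/(768 + 358)) = (-972 + 1072)*((-40 + 822)/(768 + 358)) = 100*(782/1126) = 100*(782*(1/1126)) = 100*(391/563) = 39100/563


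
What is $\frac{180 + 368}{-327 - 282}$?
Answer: $- \frac{548}{609} \approx -0.89984$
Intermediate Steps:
$\frac{180 + 368}{-327 - 282} = \frac{548}{-609} = 548 \left(- \frac{1}{609}\right) = - \frac{548}{609}$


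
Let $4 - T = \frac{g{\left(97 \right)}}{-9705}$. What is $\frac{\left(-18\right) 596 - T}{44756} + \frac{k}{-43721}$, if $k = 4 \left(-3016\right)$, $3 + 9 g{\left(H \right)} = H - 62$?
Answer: $\frac{1544316286517}{42728673425805} \approx 0.036142$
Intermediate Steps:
$g{\left(H \right)} = - \frac{65}{9} + \frac{H}{9}$ ($g{\left(H \right)} = - \frac{1}{3} + \frac{H - 62}{9} = - \frac{1}{3} + \frac{-62 + H}{9} = - \frac{1}{3} + \left(- \frac{62}{9} + \frac{H}{9}\right) = - \frac{65}{9} + \frac{H}{9}$)
$k = -12064$
$T = \frac{349412}{87345}$ ($T = 4 - \frac{- \frac{65}{9} + \frac{1}{9} \cdot 97}{-9705} = 4 - \left(- \frac{65}{9} + \frac{97}{9}\right) \left(- \frac{1}{9705}\right) = 4 - \frac{32}{9} \left(- \frac{1}{9705}\right) = 4 - - \frac{32}{87345} = 4 + \frac{32}{87345} = \frac{349412}{87345} \approx 4.0004$)
$\frac{\left(-18\right) 596 - T}{44756} + \frac{k}{-43721} = \frac{\left(-18\right) 596 - \frac{349412}{87345}}{44756} - \frac{12064}{-43721} = \left(-10728 - \frac{349412}{87345}\right) \frac{1}{44756} - - \frac{12064}{43721} = \left(- \frac{937386572}{87345}\right) \frac{1}{44756} + \frac{12064}{43721} = - \frac{234346643}{977303205} + \frac{12064}{43721} = \frac{1544316286517}{42728673425805}$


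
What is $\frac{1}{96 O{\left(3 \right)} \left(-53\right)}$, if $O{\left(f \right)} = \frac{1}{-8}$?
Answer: $\frac{1}{636} \approx 0.0015723$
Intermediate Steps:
$O{\left(f \right)} = - \frac{1}{8}$
$\frac{1}{96 O{\left(3 \right)} \left(-53\right)} = \frac{1}{96 \left(- \frac{1}{8}\right) \left(-53\right)} = \frac{1}{\left(-12\right) \left(-53\right)} = \frac{1}{636}$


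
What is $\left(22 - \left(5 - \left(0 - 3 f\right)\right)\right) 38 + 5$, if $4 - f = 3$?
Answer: $537$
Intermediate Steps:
$f = 1$ ($f = 4 - 3 = 1$)
$\left(22 - \left(5 - \left(0 - 3 f\right)\right)\right) 38 + 5 = \left(22 - \left(5 - \left(0 - 3\right)\right)\right) 38 + 5 = \left(22 - \left(5 - -3\right)\right) 38 + 5 = \left(22 - \left(5 + 3\right)\right) 38 + 5 = \left(22 - 8\right) 38 + 5 = 14 \cdot 38 + 5 = 532 + 5 = 537$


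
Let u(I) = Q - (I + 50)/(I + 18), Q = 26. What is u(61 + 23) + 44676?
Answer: 2279735/51 ≈ 44701.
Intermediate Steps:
u(I) = 26 - (50 + I)/(18 + I) (u(I) = 26 - (I + 50)/(I + 18) = 26 - (50 + I)/(18 + I))
u(61 + 23) + 44676 = (418 + 25*(61 + 23))/(18 + (61 + 23)) + 44676 = (418 + 25*84)/(18 + 84) + 44676 = (418 + 2100)/102 + 44676 = (1/102)*2518 + 44676 = 1259/51 + 44676 = 2279735/51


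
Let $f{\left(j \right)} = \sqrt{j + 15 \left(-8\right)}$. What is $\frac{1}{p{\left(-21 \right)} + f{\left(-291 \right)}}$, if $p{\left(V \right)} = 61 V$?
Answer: $- \frac{427}{547124} - \frac{i \sqrt{411}}{1641372} \approx -0.00078044 - 1.2351 \cdot 10^{-5} i$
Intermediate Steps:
$f{\left(j \right)} = \sqrt{-120 + j}$ ($f{\left(j \right)} = \sqrt{j - 120} = \sqrt{-120 + j}$)
$\frac{1}{p{\left(-21 \right)} + f{\left(-291 \right)}} = \frac{1}{61 \left(-21\right) + \sqrt{-120 - 291}} = \frac{1}{-1281 + \sqrt{-411}} = \frac{1}{-1281 + i \sqrt{411}}$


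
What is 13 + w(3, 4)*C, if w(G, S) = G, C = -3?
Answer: 4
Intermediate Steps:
13 + w(3, 4)*C = 13 + 3*(-3) = 13 - 9 = 4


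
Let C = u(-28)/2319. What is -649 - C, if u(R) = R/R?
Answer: -1505032/2319 ≈ -649.00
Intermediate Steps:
u(R) = 1
C = 1/2319 ≈ 0.00043122
-649 - C = -649 - 1*1/2319 = -649 - 1/2319 = -1505032/2319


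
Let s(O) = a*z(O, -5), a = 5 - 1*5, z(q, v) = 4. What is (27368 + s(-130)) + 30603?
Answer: 57971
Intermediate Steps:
a = 0 (a = 5 - 5 = 0)
s(O) = 0 (s(O) = 0*4 = 0)
(27368 + s(-130)) + 30603 = (27368 + 0) + 30603 = 27368 + 30603 = 57971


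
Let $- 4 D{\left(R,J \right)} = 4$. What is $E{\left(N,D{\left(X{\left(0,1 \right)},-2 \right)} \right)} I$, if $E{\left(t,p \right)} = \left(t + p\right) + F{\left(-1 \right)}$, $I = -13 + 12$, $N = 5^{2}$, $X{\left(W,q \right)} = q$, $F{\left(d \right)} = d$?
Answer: $-23$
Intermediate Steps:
$N = 25$
$D{\left(R,J \right)} = -1$ ($D{\left(R,J \right)} = \left(- \frac{1}{4}\right) 4 = -1$)
$I = -1$
$E{\left(t,p \right)} = -1 + p + t$ ($E{\left(t,p \right)} = \left(t + p\right) - 1 = \left(p + t\right) - 1 = -1 + p + t$)
$E{\left(N,D{\left(X{\left(0,1 \right)},-2 \right)} \right)} I = \left(-1 - 1 + 25\right) \left(-1\right) = 23 \left(-1\right) = -23$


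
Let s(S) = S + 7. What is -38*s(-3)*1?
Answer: -152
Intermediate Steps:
s(S) = 7 + S
-38*s(-3)*1 = -38*(7 - 3)*1 = -38*4*1 = -152*1 = -152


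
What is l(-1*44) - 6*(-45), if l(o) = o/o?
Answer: 271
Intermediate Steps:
l(o) = 1
l(-1*44) - 6*(-45) = 1 - 6*(-45) = 1 - 1*(-270) = 1 + 270 = 271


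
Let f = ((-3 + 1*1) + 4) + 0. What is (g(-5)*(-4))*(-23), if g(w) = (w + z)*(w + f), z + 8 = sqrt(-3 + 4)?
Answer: 3312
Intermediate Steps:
z = -7 (z = -8 + sqrt(-3 + 4) = -8 + sqrt(1) = -8 + 1 = -7)
f = 2 (f = ((-3 + 1) + 4) + 0 = (-2 + 4) + 0 = 2 + 0 = 2)
g(w) = (-7 + w)*(2 + w) (g(w) = (w - 7)*(w + 2) = (-7 + w)*(2 + w))
(g(-5)*(-4))*(-23) = ((-14 + (-5)**2 - 5*(-5))*(-4))*(-23) = ((-14 + 25 + 25)*(-4))*(-23) = (36*(-4))*(-23) = -144*(-23) = 3312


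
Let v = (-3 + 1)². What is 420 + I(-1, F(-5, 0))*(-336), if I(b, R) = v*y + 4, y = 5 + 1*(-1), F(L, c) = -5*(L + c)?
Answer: -6300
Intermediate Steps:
F(L, c) = -5*L - 5*c
v = 4 (v = (-2)² = 4)
y = 4 (y = 5 - 1 = 4)
I(b, R) = 20 (I(b, R) = 4*4 + 4 = 16 + 4 = 20)
420 + I(-1, F(-5, 0))*(-336) = 420 + 20*(-336) = 420 - 6720 = -6300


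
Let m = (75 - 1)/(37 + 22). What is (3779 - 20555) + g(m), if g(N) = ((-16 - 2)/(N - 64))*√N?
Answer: -16776 + 3*√4366/617 ≈ -16776.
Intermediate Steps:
m = 74/59 ≈ 1.2542
g(N) = -18*√N/(-64 + N) (g(N) = (-18/(-64 + N))*√N = -18*√N/(-64 + N))
(3779 - 20555) + g(m) = (3779 - 20555) - 18*√(74/59)/(-64 + 74/59) = -16776 - 18*√4366/59/(-3702/59) = -16776 - 18*√4366/59*(-59/3702) = -16776 + 3*√4366/617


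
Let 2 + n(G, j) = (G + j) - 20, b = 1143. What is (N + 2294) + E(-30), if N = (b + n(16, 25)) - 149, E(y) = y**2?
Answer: 4207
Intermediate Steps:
n(G, j) = -22 + G + j (n(G, j) = -2 + ((G + j) - 20) = -2 + (-20 + G + j) = -22 + G + j)
N = 1013 (N = (1143 + (-22 + 16 + 25)) - 149 = (1143 + 19) - 149 = 1162 - 149 = 1013)
(N + 2294) + E(-30) = (1013 + 2294) + (-30)**2 = 3307 + 900 = 4207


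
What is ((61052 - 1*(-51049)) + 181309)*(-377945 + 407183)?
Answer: 8578721580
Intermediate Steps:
((61052 - 1*(-51049)) + 181309)*(-377945 + 407183) = ((61052 + 51049) + 181309)*29238 = (112101 + 181309)*29238 = 293410*29238 = 8578721580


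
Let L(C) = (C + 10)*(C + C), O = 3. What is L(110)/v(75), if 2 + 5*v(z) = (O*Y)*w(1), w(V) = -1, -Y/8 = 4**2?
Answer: 66000/191 ≈ 345.55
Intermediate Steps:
Y = -128 (Y = -8*4**2 = -8*16 = -128)
L(C) = 2*C*(10 + C) (L(C) = (10 + C)*(2*C) = 2*C*(10 + C))
v(z) = 382/5 (v(z) = -2/5 + ((3*(-128))*(-1))/5 = -2/5 + (-384*(-1))/5 = -2/5 + (1/5)*384 = -2/5 + 384/5 = 382/5)
L(110)/v(75) = (2*110*(10 + 110))/(382/5) = (2*110*120)*(5/382) = 26400*(5/382) = 66000/191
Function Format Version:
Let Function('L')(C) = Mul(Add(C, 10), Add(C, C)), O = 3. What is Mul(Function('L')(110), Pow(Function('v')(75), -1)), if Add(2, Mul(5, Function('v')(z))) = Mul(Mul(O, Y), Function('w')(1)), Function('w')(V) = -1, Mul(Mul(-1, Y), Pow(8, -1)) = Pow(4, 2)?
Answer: Rational(66000, 191) ≈ 345.55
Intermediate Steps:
Y = -128 (Y = Mul(-8, Pow(4, 2)) = Mul(-8, 16) = -128)
Function('L')(C) = Mul(2, C, Add(10, C)) (Function('L')(C) = Mul(Add(10, C), Mul(2, C)) = Mul(2, C, Add(10, C)))
Function('v')(z) = Rational(382, 5) (Function('v')(z) = Add(Rational(-2, 5), Mul(Rational(1, 5), Mul(Mul(3, -128), -1))) = Add(Rational(-2, 5), Mul(Rational(1, 5), Mul(-384, -1))) = Add(Rational(-2, 5), Mul(Rational(1, 5), 384)) = Add(Rational(-2, 5), Rational(384, 5)) = Rational(382, 5))
Mul(Function('L')(110), Pow(Function('v')(75), -1)) = Mul(Mul(2, 110, Add(10, 110)), Pow(Rational(382, 5), -1)) = Mul(Mul(2, 110, 120), Rational(5, 382)) = Mul(26400, Rational(5, 382)) = Rational(66000, 191)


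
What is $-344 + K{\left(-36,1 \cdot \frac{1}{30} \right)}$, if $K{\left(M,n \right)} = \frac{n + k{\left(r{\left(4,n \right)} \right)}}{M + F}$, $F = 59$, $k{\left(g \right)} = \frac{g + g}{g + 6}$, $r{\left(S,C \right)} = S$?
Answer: $- \frac{47467}{138} \approx -343.96$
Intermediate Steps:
$k{\left(g \right)} = \frac{2 g}{6 + g}$
$K{\left(M,n \right)} = \frac{\frac{4}{5} + n}{59 + M}$ ($K{\left(M,n \right)} = \frac{n + 2 \cdot 4 \frac{1}{6 + 4}}{M + 59} = \frac{n + 2 \cdot 4 \cdot \frac{1}{10}}{59 + M} = \frac{n + \frac{4}{5}}{59 + M} = \frac{\frac{4}{5} + n}{59 + M}$)
$-344 + K{\left(-36,1 \cdot \frac{1}{30} \right)} = -344 + \frac{\frac{4}{5} + 1 \cdot \frac{1}{30}}{59 - 36} = -344 + \frac{\frac{4}{5} + 1 \cdot \frac{1}{30}}{23} = -344 + \frac{\frac{4}{5} + \frac{1}{30}}{23} = -344 + \frac{1}{23} \cdot \frac{5}{6} = -344 + \frac{5}{138} = - \frac{47467}{138}$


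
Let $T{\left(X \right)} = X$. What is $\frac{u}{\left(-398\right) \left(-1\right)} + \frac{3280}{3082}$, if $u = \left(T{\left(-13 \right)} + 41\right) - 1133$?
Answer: $- \frac{1050085}{613318} \approx -1.7121$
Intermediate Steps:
$u = -1105$ ($u = \left(-13 + 41\right) - 1133 = 28 - 1133 = -1105$)
$\frac{u}{\left(-398\right) \left(-1\right)} + \frac{3280}{3082} = - \frac{1105}{\left(-398\right) \left(-1\right)} + \frac{3280}{3082} = - \frac{1105}{398} + 3280 \cdot \frac{1}{3082} = \left(-1105\right) \frac{1}{398} + \frac{1640}{1541} = - \frac{1105}{398} + \frac{1640}{1541} = - \frac{1050085}{613318}$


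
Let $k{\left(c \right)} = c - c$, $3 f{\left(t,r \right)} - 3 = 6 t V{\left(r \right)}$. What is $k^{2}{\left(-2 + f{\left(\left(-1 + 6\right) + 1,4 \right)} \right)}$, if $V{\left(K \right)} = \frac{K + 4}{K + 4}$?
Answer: $0$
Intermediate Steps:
$V{\left(K \right)} = 1$ ($V{\left(K \right)} = \frac{4 + K}{4 + K} = 1$)
$f{\left(t,r \right)} = 1 + 2 t$ ($f{\left(t,r \right)} = 1 + \frac{6 t 1}{3} = 1 + \frac{6 t}{3} = 1 + 2 t$)
$k{\left(c \right)} = 0$
$k^{2}{\left(-2 + f{\left(\left(-1 + 6\right) + 1,4 \right)} \right)} = 0^{2} = 0$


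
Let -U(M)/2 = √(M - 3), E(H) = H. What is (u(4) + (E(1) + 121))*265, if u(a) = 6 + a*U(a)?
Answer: 31800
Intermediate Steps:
U(M) = -2*√(-3 + M) (U(M) = -2*√(M - 3) = -2*√(-3 + M))
u(a) = 6 - 2*a*√(-3 + a) (u(a) = 6 + a*(-2*√(-3 + a)) = 6 - 2*a*√(-3 + a))
(u(4) + (E(1) + 121))*265 = ((6 - 2*4*√(-3 + 4)) + (1 + 121))*265 = ((6 - 2*4*√1) + 122)*265 = ((6 - 2*4*1) + 122)*265 = ((6 - 8) + 122)*265 = (-2 + 122)*265 = 120*265 = 31800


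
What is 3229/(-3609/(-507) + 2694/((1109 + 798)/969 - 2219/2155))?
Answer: 534616175587/476541537846 ≈ 1.1219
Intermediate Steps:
3229/(-3609/(-507) + 2694/((1109 + 798)/969 - 2219/2155)) = 3229/(-3609*(-1/507) + 2694/(1907*(1/969) - 2219*1/2155)) = 3229/(1203/169 + 2694/(1907/969 - 2219/2155)) = 3229/(1203/169 + 2694/(1959374/2088195)) = 3229/(1203/169 + 2694*(2088195/1959374)) = 3229/(1203/169 + 2812798665/979687) = 3229/(476541537846/165567103) = 3229*(165567103/476541537846) = 534616175587/476541537846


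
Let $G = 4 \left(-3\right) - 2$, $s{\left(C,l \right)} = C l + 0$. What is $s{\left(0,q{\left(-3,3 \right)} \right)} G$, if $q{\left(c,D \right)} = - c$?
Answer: $0$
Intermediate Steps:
$s{\left(C,l \right)} = C l$
$G = -14$ ($G = -12 - 2 = -14$)
$s{\left(0,q{\left(-3,3 \right)} \right)} G = 0 \left(\left(-1\right) \left(-3\right)\right) \left(-14\right) = 0 \cdot 3 \left(-14\right) = 0 \left(-14\right) = 0$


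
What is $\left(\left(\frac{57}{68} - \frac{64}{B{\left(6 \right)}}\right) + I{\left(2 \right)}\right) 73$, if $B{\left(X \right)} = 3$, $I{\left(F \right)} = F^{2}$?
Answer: $- \frac{245645}{204} \approx -1204.1$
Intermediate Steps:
$\left(\left(\frac{57}{68} - \frac{64}{B{\left(6 \right)}}\right) + I{\left(2 \right)}\right) 73 = \left(\left(\frac{57}{68} - \frac{64}{3}\right) + 2^{2}\right) 73 = \left(\left(57 \cdot \frac{1}{68} - \frac{64}{3}\right) + 4\right) 73 = \left(\left(\frac{57}{68} - \frac{64}{3}\right) + 4\right) 73 = \left(- \frac{4181}{204} + 4\right) 73 = \left(- \frac{3365}{204}\right) 73 = - \frac{245645}{204}$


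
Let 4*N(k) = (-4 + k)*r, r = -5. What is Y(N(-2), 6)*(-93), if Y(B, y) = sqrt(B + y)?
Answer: -279*sqrt(6)/2 ≈ -341.70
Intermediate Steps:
N(k) = 5 - 5*k/4 (N(k) = ((-4 + k)*(-5))/4 = (20 - 5*k)/4 = 5 - 5*k/4)
Y(N(-2), 6)*(-93) = sqrt((5 - 5/4*(-2)) + 6)*(-93) = sqrt((5 + 5/2) + 6)*(-93) = sqrt(15/2 + 6)*(-93) = sqrt(27/2)*(-93) = (3*sqrt(6)/2)*(-93) = -279*sqrt(6)/2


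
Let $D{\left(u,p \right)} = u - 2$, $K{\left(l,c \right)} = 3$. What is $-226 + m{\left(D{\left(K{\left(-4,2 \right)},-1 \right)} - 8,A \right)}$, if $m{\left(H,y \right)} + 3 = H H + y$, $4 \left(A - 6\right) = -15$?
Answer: $- \frac{711}{4} \approx -177.75$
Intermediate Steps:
$A = \frac{9}{4}$ ($A = 6 + \frac{1}{4} \left(-15\right) = 6 - \frac{15}{4} = \frac{9}{4} \approx 2.25$)
$D{\left(u,p \right)} = -2 + u$ ($D{\left(u,p \right)} = u - 2 = -2 + u$)
$m{\left(H,y \right)} = -3 + y + H^{2}$ ($m{\left(H,y \right)} = -3 + \left(H H + y\right) = -3 + \left(H^{2} + y\right) = -3 + \left(y + H^{2}\right) = -3 + y + H^{2}$)
$-226 + m{\left(D{\left(K{\left(-4,2 \right)},-1 \right)} - 8,A \right)} = -226 + \left(-3 + \frac{9}{4} + \left(\left(-2 + 3\right) - 8\right)^{2}\right) = -226 + \left(-3 + \frac{9}{4} + \left(1 - 8\right)^{2}\right) = -226 + \left(-3 + \frac{9}{4} + \left(-7\right)^{2}\right) = -226 + \left(-3 + \frac{9}{4} + 49\right) = -226 + \frac{193}{4} = - \frac{711}{4}$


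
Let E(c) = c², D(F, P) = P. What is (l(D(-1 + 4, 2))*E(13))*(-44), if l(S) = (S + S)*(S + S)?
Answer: -118976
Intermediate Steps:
l(S) = 4*S² (l(S) = (2*S)*(2*S) = 4*S²)
(l(D(-1 + 4, 2))*E(13))*(-44) = ((4*2²)*13²)*(-44) = ((4*4)*169)*(-44) = (16*169)*(-44) = 2704*(-44) = -118976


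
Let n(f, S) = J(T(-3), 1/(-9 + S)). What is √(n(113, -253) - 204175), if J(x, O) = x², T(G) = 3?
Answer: I*√204166 ≈ 451.85*I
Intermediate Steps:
n(f, S) = 9 (n(f, S) = 3² = 9)
√(n(113, -253) - 204175) = √(9 - 204175) = √(-204166) = I*√204166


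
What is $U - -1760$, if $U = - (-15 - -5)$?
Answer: $1770$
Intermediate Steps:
$U = 10$ ($U = - (-15 + 5) = \left(-1\right) \left(-10\right) = 10$)
$U - -1760 = 10 - -1760 = 10 + 1760 = 1770$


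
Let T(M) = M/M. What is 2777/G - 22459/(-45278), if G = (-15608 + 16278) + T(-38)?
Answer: 140806995/30381538 ≈ 4.6346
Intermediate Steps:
T(M) = 1
G = 671 (G = (-15608 + 16278) + 1 = 670 + 1 = 671)
2777/G - 22459/(-45278) = 2777/671 - 22459/(-45278) = 2777*(1/671) - 22459*(-1/45278) = 2777/671 + 22459/45278 = 140806995/30381538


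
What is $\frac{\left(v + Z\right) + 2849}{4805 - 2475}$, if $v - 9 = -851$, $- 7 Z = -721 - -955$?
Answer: $\frac{2763}{3262} \approx 0.84703$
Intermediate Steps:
$Z = - \frac{234}{7}$ ($Z = - \frac{-721 - -955}{7} = - \frac{-721 + 955}{7} = \left(- \frac{1}{7}\right) 234 = - \frac{234}{7} \approx -33.429$)
$v = -842$ ($v = 9 - 851 = -842$)
$\frac{\left(v + Z\right) + 2849}{4805 - 2475} = \frac{\left(-842 - \frac{234}{7}\right) + 2849}{4805 - 2475} = \frac{- \frac{6128}{7} + 2849}{2330} = \frac{13815}{7} \cdot \frac{1}{2330} = \frac{2763}{3262}$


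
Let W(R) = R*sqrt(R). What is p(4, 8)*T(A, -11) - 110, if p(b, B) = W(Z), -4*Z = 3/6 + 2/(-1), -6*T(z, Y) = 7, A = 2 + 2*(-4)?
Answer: -110 - 7*sqrt(6)/64 ≈ -110.27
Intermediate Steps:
A = -6 (A = 2 - 8 = -6)
T(z, Y) = -7/6 (T(z, Y) = -1/6*7 = -7/6)
Z = 3/8 (Z = -(3/6 + 2/(-1))/4 = -(3*(1/6) + 2*(-1))/4 = -(1/2 - 2)/4 = -1/4*(-3/2) = 3/8 ≈ 0.37500)
W(R) = R**(3/2)
p(b, B) = 3*sqrt(6)/32 (p(b, B) = (3/8)**(3/2) = 3*sqrt(6)/32)
p(4, 8)*T(A, -11) - 110 = (3*sqrt(6)/32)*(-7/6) - 110 = -7*sqrt(6)/64 - 110 = -110 - 7*sqrt(6)/64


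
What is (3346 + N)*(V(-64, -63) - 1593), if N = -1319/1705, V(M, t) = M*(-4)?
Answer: -7625727907/1705 ≈ -4.4726e+6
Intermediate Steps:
V(M, t) = -4*M
N = -1319/1705 (N = -1319*1/1705 = -1319/1705 ≈ -0.77361)
(3346 + N)*(V(-64, -63) - 1593) = (3346 - 1319/1705)*(-4*(-64) - 1593) = 5703611*(256 - 1593)/1705 = (5703611/1705)*(-1337) = -7625727907/1705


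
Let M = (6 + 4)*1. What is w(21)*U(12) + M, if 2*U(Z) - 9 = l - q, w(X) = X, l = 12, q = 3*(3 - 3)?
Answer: 461/2 ≈ 230.50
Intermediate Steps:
q = 0 (q = 3*0 = 0)
U(Z) = 21/2 (U(Z) = 9/2 + (12 - 1*0)/2 = 9/2 + (12 + 0)/2 = 9/2 + (½)*12 = 9/2 + 6 = 21/2)
M = 10 (M = 10*1 = 10)
w(21)*U(12) + M = 21*(21/2) + 10 = 441/2 + 10 = 461/2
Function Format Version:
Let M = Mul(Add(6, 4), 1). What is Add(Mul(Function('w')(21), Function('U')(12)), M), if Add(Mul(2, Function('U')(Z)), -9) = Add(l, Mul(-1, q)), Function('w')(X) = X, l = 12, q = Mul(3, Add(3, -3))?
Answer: Rational(461, 2) ≈ 230.50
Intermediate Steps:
q = 0 (q = Mul(3, 0) = 0)
Function('U')(Z) = Rational(21, 2) (Function('U')(Z) = Add(Rational(9, 2), Mul(Rational(1, 2), Add(12, Mul(-1, 0)))) = Add(Rational(9, 2), Mul(Rational(1, 2), Add(12, 0))) = Add(Rational(9, 2), Mul(Rational(1, 2), 12)) = Add(Rational(9, 2), 6) = Rational(21, 2))
M = 10 (M = Mul(10, 1) = 10)
Add(Mul(Function('w')(21), Function('U')(12)), M) = Add(Mul(21, Rational(21, 2)), 10) = Add(Rational(441, 2), 10) = Rational(461, 2)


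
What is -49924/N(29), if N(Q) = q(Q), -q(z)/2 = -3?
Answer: -24962/3 ≈ -8320.7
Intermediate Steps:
q(z) = 6 (q(z) = -2*(-3) = 6)
N(Q) = 6
-49924/N(29) = -49924/6 = -49924*⅙ = -24962/3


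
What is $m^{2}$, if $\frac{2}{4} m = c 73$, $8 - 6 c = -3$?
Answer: $\frac{644809}{9} \approx 71646.0$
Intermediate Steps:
$c = \frac{11}{6}$ ($c = \frac{4}{3} - - \frac{1}{2} = \frac{4}{3} + \frac{1}{2} = \frac{11}{6} \approx 1.8333$)
$m = \frac{803}{3}$ ($m = 2 \cdot \frac{11}{6} \cdot 73 = 2 \cdot \frac{803}{6} = \frac{803}{3} \approx 267.67$)
$m^{2} = \left(\frac{803}{3}\right)^{2} = \frac{644809}{9}$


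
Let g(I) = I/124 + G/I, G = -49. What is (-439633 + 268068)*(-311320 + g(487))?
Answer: 3225381007459855/60388 ≈ 5.3411e+10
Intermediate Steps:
g(I) = -49/I + I/124 (g(I) = I/124 - 49/I = -49/I + I/124)
(-439633 + 268068)*(-311320 + g(487)) = (-439633 + 268068)*(-311320 + (-49/487 + (1/124)*487)) = -171565*(-311320 + (-49*1/487 + 487/124)) = -171565*(-311320 + (-49/487 + 487/124)) = -171565*(-311320 + 231093/60388) = -171565*(-18799761067/60388) = 3225381007459855/60388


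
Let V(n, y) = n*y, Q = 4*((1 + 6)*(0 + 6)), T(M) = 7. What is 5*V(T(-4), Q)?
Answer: 5880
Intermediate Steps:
Q = 168 (Q = 4*(7*6) = 4*42 = 168)
5*V(T(-4), Q) = 5*(7*168) = 5*1176 = 5880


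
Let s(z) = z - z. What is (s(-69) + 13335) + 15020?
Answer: 28355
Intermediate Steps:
s(z) = 0
(s(-69) + 13335) + 15020 = (0 + 13335) + 15020 = 13335 + 15020 = 28355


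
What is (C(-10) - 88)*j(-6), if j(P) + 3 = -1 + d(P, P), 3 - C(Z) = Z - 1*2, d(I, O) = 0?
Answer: 292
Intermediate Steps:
C(Z) = 5 - Z (C(Z) = 3 - (Z - 1*2) = 3 - (Z - 2) = 3 - (-2 + Z) = 3 + (2 - Z) = 5 - Z)
j(P) = -4 (j(P) = -3 + (-1 + 0) = -3 - 1 = -4)
(C(-10) - 88)*j(-6) = ((5 - 1*(-10)) - 88)*(-4) = ((5 + 10) - 88)*(-4) = (15 - 88)*(-4) = -73*(-4) = 292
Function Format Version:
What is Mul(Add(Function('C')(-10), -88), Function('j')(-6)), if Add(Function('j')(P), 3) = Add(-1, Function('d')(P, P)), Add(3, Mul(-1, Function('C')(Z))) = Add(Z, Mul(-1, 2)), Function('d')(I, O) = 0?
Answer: 292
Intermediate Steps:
Function('C')(Z) = Add(5, Mul(-1, Z)) (Function('C')(Z) = Add(3, Mul(-1, Add(Z, Mul(-1, 2)))) = Add(3, Mul(-1, Add(Z, -2))) = Add(3, Mul(-1, Add(-2, Z))) = Add(3, Add(2, Mul(-1, Z))) = Add(5, Mul(-1, Z)))
Function('j')(P) = -4 (Function('j')(P) = Add(-3, Add(-1, 0)) = Add(-3, -1) = -4)
Mul(Add(Function('C')(-10), -88), Function('j')(-6)) = Mul(Add(Add(5, Mul(-1, -10)), -88), -4) = Mul(Add(Add(5, 10), -88), -4) = Mul(Add(15, -88), -4) = Mul(-73, -4) = 292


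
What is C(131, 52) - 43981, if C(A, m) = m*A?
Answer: -37169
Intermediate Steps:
C(A, m) = A*m
C(131, 52) - 43981 = 131*52 - 43981 = 6812 - 43981 = -37169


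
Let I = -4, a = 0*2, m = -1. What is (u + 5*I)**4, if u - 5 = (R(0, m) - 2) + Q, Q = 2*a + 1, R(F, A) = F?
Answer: 65536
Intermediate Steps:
a = 0
Q = 1 (Q = 2*0 + 1 = 0 + 1 = 1)
u = 4 (u = 5 + ((0 - 2) + 1) = 5 + (-2 + 1) = 5 - 1 = 4)
(u + 5*I)**4 = (4 + 5*(-4))**4 = (4 - 20)**4 = (-16)**4 = 65536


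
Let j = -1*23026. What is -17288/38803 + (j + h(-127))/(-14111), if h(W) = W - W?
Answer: 649526910/547549133 ≈ 1.1862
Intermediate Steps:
h(W) = 0
j = -23026
-17288/38803 + (j + h(-127))/(-14111) = -17288/38803 + (-23026 + 0)/(-14111) = -17288*1/38803 - 23026*(-1/14111) = -17288/38803 + 23026/14111 = 649526910/547549133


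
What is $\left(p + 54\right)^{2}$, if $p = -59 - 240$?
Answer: $60025$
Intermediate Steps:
$p = -299$
$\left(p + 54\right)^{2} = \left(-299 + 54\right)^{2} = \left(-245\right)^{2} = 60025$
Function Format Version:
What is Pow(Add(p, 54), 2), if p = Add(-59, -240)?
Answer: 60025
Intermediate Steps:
p = -299
Pow(Add(p, 54), 2) = Pow(Add(-299, 54), 2) = Pow(-245, 2) = 60025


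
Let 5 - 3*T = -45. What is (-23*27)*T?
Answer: -10350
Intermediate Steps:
T = 50/3 (T = 5/3 - 1/3*(-45) = 5/3 + 15 = 50/3 ≈ 16.667)
(-23*27)*T = -23*27*(50/3) = -621*50/3 = -10350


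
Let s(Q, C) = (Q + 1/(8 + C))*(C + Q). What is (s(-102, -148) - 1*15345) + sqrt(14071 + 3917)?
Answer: 142195/14 + 2*sqrt(4497) ≈ 10291.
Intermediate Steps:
s(Q, C) = (C + Q)*(Q + 1/(8 + C))
(s(-102, -148) - 1*15345) + sqrt(14071 + 3917) = ((-148 - 102 + 8*(-102)**2 - 148*(-102)**2 - 102*(-148)**2 + 8*(-148)*(-102))/(8 - 148) - 1*15345) + sqrt(14071 + 3917) = ((-148 - 102 + 8*10404 - 148*10404 - 102*21904 + 120768)/(-140) - 15345) + sqrt(17988) = (-(-148 - 102 + 83232 - 1539792 - 2234208 + 120768)/140 - 15345) + 2*sqrt(4497) = (-1/140*(-3570250) - 15345) + 2*sqrt(4497) = (357025/14 - 15345) + 2*sqrt(4497) = 142195/14 + 2*sqrt(4497)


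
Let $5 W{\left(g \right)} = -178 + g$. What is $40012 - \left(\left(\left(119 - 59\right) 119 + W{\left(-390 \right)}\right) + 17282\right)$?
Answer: $\frac{78518}{5} \approx 15704.0$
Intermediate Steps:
$W{\left(g \right)} = - \frac{178}{5} + \frac{g}{5}$ ($W{\left(g \right)} = \frac{-178 + g}{5} = - \frac{178}{5} + \frac{g}{5}$)
$40012 - \left(\left(\left(119 - 59\right) 119 + W{\left(-390 \right)}\right) + 17282\right) = 40012 - \left(\left(\left(119 - 59\right) 119 + \left(- \frac{178}{5} + \frac{1}{5} \left(-390\right)\right)\right) + 17282\right) = 40012 - \left(\left(60 \cdot 119 - \frac{568}{5}\right) + 17282\right) = 40012 - \left(\left(7140 - \frac{568}{5}\right) + 17282\right) = 40012 - \left(\frac{35132}{5} + 17282\right) = 40012 - \frac{121542}{5} = \frac{78518}{5}$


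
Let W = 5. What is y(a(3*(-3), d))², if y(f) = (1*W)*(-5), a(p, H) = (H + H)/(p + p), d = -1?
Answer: 625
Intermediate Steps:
a(p, H) = H/p (a(p, H) = (2*H)/((2*p)) = (2*H)*(1/(2*p)) = H/p)
y(f) = -25 (y(f) = (1*5)*(-5) = 5*(-5) = -25)
y(a(3*(-3), d))² = (-25)² = 625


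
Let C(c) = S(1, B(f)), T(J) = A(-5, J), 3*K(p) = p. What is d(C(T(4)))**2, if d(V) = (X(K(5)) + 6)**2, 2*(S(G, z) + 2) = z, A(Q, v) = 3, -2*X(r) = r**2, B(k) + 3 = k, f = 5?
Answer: 47458321/104976 ≈ 452.09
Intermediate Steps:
K(p) = p/3
B(k) = -3 + k
X(r) = -r**2/2
T(J) = 3
S(G, z) = -2 + z/2
C(c) = -1 (C(c) = -2 + (-3 + 5)/2 = -2 + (1/2)*2 = -2 + 1 = -1)
d(V) = 6889/324 (d(V) = (-((1/3)*5)**2/2 + 6)**2 = (-(5/3)**2/2 + 6)**2 = (-1/2*25/9 + 6)**2 = (-25/18 + 6)**2 = (83/18)**2 = 6889/324)
d(C(T(4)))**2 = (6889/324)**2 = 47458321/104976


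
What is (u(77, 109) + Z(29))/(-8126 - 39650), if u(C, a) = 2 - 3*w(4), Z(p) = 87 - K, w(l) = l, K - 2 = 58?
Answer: -17/47776 ≈ -0.00035583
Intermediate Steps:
K = 60 (K = 2 + 58 = 60)
Z(p) = 27 (Z(p) = 87 - 1*60 = 87 - 60 = 27)
u(C, a) = -10 (u(C, a) = 2 - 3*4 = 2 - 12 = -10)
(u(77, 109) + Z(29))/(-8126 - 39650) = (-10 + 27)/(-8126 - 39650) = 17/(-47776) = 17*(-1/47776) = -17/47776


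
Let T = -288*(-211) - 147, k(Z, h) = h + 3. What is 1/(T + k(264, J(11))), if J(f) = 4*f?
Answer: 1/60668 ≈ 1.6483e-5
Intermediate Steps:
k(Z, h) = 3 + h
T = 60621 (T = 60768 - 147 = 60621)
1/(T + k(264, J(11))) = 1/(60621 + (3 + 4*11)) = 1/(60621 + (3 + 44)) = 1/(60621 + 47) = 1/60668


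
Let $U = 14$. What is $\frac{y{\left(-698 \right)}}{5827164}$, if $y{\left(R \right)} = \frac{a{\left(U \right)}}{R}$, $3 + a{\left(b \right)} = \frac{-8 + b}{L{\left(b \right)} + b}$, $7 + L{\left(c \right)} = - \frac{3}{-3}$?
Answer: $\frac{3}{5423147296} \approx 5.5318 \cdot 10^{-10}$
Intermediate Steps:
$L{\left(c \right)} = -6$ ($L{\left(c \right)} = -7 - \frac{3}{-3} = -7 - -1 = -7 + 1 = -6$)
$a{\left(b \right)} = -3 + \frac{-8 + b}{-6 + b}$
$y{\left(R \right)} = - \frac{9}{4 R}$ ($y{\left(R \right)} = \frac{2 \frac{1}{-6 + 14} \left(5 - 14\right)}{R} = \frac{2 \cdot \frac{1}{8} \left(5 - 14\right)}{R} = \frac{2 \cdot \frac{1}{8} \left(-9\right)}{R} = - \frac{9}{4 R}$)
$\frac{y{\left(-698 \right)}}{5827164} = \frac{\left(- \frac{9}{4}\right) \frac{1}{-698}}{5827164} = \left(- \frac{9}{4}\right) \left(- \frac{1}{698}\right) \frac{1}{5827164} = \frac{9}{2792} \cdot \frac{1}{5827164} = \frac{3}{5423147296}$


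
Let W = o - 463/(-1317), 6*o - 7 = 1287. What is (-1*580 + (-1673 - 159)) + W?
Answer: -964036/439 ≈ -2196.0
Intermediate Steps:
o = 647/3 (o = 7/6 + (1/6)*1287 = 7/6 + 429/2 = 647/3 ≈ 215.67)
W = 94832/439 (W = 647/3 - 463/(-1317) = 647/3 - 463*(-1)/1317 = 647/3 - 1*(-463/1317) = 647/3 + 463/1317 = 94832/439 ≈ 216.02)
(-1*580 + (-1673 - 159)) + W = (-1*580 + (-1673 - 159)) + 94832/439 = (-580 - 1832) + 94832/439 = -2412 + 94832/439 = -964036/439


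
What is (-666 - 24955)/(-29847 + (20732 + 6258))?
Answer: 25621/2857 ≈ 8.9678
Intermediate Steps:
(-666 - 24955)/(-29847 + (20732 + 6258)) = -25621/(-29847 + 26990) = -25621/(-2857) = -25621*(-1/2857) = 25621/2857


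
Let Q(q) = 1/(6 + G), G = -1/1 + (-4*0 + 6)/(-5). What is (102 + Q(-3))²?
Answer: 3775249/361 ≈ 10458.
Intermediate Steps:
G = -11/5 (G = -1*1 + (0 + 6)*(-⅕) = -1 + 6*(-⅕) = -1 - 6/5 = -11/5 ≈ -2.2000)
Q(q) = 5/19 (Q(q) = 1/(6 - 11/5) = 1/(19/5) = 5/19)
(102 + Q(-3))² = (102 + 5/19)² = (1943/19)² = 3775249/361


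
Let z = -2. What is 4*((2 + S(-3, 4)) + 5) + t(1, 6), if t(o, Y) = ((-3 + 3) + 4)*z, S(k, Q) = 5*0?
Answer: 20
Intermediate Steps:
S(k, Q) = 0
t(o, Y) = -8 (t(o, Y) = ((-3 + 3) + 4)*(-2) = (0 + 4)*(-2) = 4*(-2) = -8)
4*((2 + S(-3, 4)) + 5) + t(1, 6) = 4*((2 + 0) + 5) - 8 = 4*(2 + 5) - 8 = 4*7 - 8 = 28 - 8 = 20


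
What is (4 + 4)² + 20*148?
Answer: 3024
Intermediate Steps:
(4 + 4)² + 20*148 = 8² + 2960 = 64 + 2960 = 3024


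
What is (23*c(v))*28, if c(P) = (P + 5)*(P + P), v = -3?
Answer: -7728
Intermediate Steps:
c(P) = 2*P*(5 + P) (c(P) = (5 + P)*(2*P) = 2*P*(5 + P))
(23*c(v))*28 = (23*(2*(-3)*(5 - 3)))*28 = (23*(2*(-3)*2))*28 = (23*(-12))*28 = -276*28 = -7728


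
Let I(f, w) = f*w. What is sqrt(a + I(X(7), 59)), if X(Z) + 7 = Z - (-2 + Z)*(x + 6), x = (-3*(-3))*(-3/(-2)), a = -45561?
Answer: 9*I*sqrt(2534)/2 ≈ 226.52*I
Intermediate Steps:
x = 27/2 (x = 9*(-3*(-1/2)) = 9*(3/2) = 27/2 ≈ 13.500)
X(Z) = 32 - 37*Z/2 (X(Z) = -7 + (Z - (-2 + Z)*(27/2 + 6)) = -7 + (Z - (-2 + Z)*39/2) = -7 + (Z - (-39 + 39*Z/2)) = -7 + (Z + (39 - 39*Z/2)) = -7 + (39 - 37*Z/2) = 32 - 37*Z/2)
sqrt(a + I(X(7), 59)) = sqrt(-45561 + (32 - 37/2*7)*59) = sqrt(-45561 + (32 - 259/2)*59) = sqrt(-45561 - 195/2*59) = sqrt(-45561 - 11505/2) = sqrt(-102627/2) = 9*I*sqrt(2534)/2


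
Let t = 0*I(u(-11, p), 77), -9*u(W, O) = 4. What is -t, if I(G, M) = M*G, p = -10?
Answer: 0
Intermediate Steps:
u(W, O) = -4/9 (u(W, O) = -1/9*4 = -4/9)
I(G, M) = G*M
t = 0 (t = 0*(-4/9*77) = 0*(-308/9) = 0)
-t = -1*0 = 0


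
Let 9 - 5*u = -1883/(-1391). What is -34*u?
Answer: -361624/6955 ≈ -51.995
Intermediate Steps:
u = 10636/6955 (u = 9/5 - (-1883)/(5*(-1391)) = 9/5 - (-1883)*(-1)/(5*1391) = 9/5 - ⅕*1883/1391 = 9/5 - 1883/6955 = 10636/6955 ≈ 1.5293)
-34*u = -34*10636/6955 = -361624/6955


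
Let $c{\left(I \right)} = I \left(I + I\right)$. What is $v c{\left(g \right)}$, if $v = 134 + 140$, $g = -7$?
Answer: $26852$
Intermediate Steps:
$c{\left(I \right)} = 2 I^{2}$ ($c{\left(I \right)} = I 2 I = 2 I^{2}$)
$v = 274$
$v c{\left(g \right)} = 274 \cdot 2 \left(-7\right)^{2} = 274 \cdot 2 \cdot 49 = 274 \cdot 98 = 26852$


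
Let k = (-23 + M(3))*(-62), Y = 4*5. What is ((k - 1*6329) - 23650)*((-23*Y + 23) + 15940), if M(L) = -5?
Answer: -437851229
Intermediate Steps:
Y = 20
k = 1736 (k = (-23 - 5)*(-62) = -28*(-62) = 1736)
((k - 1*6329) - 23650)*((-23*Y + 23) + 15940) = ((1736 - 1*6329) - 23650)*((-23*20 + 23) + 15940) = ((1736 - 6329) - 23650)*((-460 + 23) + 15940) = (-4593 - 23650)*(-437 + 15940) = -28243*15503 = -437851229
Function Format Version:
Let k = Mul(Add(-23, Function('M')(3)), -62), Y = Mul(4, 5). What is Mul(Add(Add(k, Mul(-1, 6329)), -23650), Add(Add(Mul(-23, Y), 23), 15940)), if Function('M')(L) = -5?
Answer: -437851229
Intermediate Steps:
Y = 20
k = 1736 (k = Mul(Add(-23, -5), -62) = Mul(-28, -62) = 1736)
Mul(Add(Add(k, Mul(-1, 6329)), -23650), Add(Add(Mul(-23, Y), 23), 15940)) = Mul(Add(Add(1736, Mul(-1, 6329)), -23650), Add(Add(Mul(-23, 20), 23), 15940)) = Mul(Add(Add(1736, -6329), -23650), Add(Add(-460, 23), 15940)) = Mul(Add(-4593, -23650), Add(-437, 15940)) = Mul(-28243, 15503) = -437851229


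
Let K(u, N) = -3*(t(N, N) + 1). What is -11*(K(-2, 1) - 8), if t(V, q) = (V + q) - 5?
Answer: 22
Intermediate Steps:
t(V, q) = -5 + V + q
K(u, N) = 12 - 6*N (K(u, N) = -3*((-5 + N + N) + 1) = -3*((-5 + 2*N) + 1) = -3*(-4 + 2*N) = 12 - 6*N)
-11*(K(-2, 1) - 8) = -11*((12 - 6*1) - 8) = -11*((12 - 6) - 8) = -11*(6 - 8) = -11*(-2) = 22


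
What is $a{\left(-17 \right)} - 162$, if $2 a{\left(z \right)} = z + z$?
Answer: $-179$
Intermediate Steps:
$a{\left(z \right)} = z$ ($a{\left(z \right)} = \frac{z + z}{2} = \frac{2 z}{2} = z$)
$a{\left(-17 \right)} - 162 = -17 - 162 = -179$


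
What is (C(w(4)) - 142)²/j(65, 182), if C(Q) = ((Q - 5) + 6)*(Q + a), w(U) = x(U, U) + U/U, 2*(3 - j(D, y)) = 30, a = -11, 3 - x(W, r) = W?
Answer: -7803/4 ≈ -1950.8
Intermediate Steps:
x(W, r) = 3 - W
j(D, y) = -12 (j(D, y) = 3 - ½*30 = 3 - 15 = -12)
w(U) = 4 - U (w(U) = (3 - U) + U/U = (3 - U) + 1 = 4 - U)
C(Q) = (1 + Q)*(-11 + Q) (C(Q) = ((Q - 5) + 6)*(Q - 11) = ((-5 + Q) + 6)*(-11 + Q) = (1 + Q)*(-11 + Q))
(C(w(4)) - 142)²/j(65, 182) = ((-11 + (4 - 1*4)² - 10*(4 - 1*4)) - 142)²/(-12) = ((-11 + (4 - 4)² - 10*(4 - 4)) - 142)²*(-1/12) = ((-11 + 0² - 10*0) - 142)²*(-1/12) = ((-11 + 0 + 0) - 142)²*(-1/12) = (-11 - 142)²*(-1/12) = (-153)²*(-1/12) = 23409*(-1/12) = -7803/4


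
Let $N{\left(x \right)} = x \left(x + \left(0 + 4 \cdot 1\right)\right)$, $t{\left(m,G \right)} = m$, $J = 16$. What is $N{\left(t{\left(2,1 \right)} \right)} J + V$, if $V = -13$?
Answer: $179$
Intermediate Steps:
$N{\left(x \right)} = x \left(4 + x\right)$ ($N{\left(x \right)} = x \left(x + \left(0 + 4\right)\right) = x \left(x + 4\right) = x \left(4 + x\right)$)
$N{\left(t{\left(2,1 \right)} \right)} J + V = 2 \left(4 + 2\right) 16 - 13 = 2 \cdot 6 \cdot 16 - 13 = 12 \cdot 16 - 13 = 192 - 13 = 179$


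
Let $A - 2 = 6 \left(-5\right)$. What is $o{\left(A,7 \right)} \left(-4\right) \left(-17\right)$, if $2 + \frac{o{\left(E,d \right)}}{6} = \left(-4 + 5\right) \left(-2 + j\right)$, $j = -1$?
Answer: $-2040$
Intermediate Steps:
$A = -28$ ($A = 2 + 6 \left(-5\right) = 2 - 30 = -28$)
$o{\left(E,d \right)} = -30$ ($o{\left(E,d \right)} = -12 + 6 \left(-4 + 5\right) \left(-2 - 1\right) = -12 + 6 \cdot 1 \left(-3\right) = -12 + 6 \left(-3\right) = -12 - 18 = -30$)
$o{\left(A,7 \right)} \left(-4\right) \left(-17\right) = \left(-30\right) \left(-4\right) \left(-17\right) = 120 \left(-17\right) = -2040$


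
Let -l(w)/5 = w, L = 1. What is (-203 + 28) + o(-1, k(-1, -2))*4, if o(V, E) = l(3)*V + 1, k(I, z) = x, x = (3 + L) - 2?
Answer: -111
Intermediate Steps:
l(w) = -5*w
x = 2 (x = (3 + 1) - 2 = 4 - 2 = 2)
k(I, z) = 2
o(V, E) = 1 - 15*V (o(V, E) = (-5*3)*V + 1 = -15*V + 1 = 1 - 15*V)
(-203 + 28) + o(-1, k(-1, -2))*4 = (-203 + 28) + (1 - 15*(-1))*4 = -175 + (1 + 15)*4 = -175 + 16*4 = -175 + 64 = -111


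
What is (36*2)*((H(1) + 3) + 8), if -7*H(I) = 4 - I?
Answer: 5328/7 ≈ 761.14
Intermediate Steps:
H(I) = -4/7 + I/7 (H(I) = -(4 - I)/7 = -4/7 + I/7)
(36*2)*((H(1) + 3) + 8) = (36*2)*(((-4/7 + (1/7)*1) + 3) + 8) = 72*(((-4/7 + 1/7) + 3) + 8) = 72*((-3/7 + 3) + 8) = 72*(18/7 + 8) = 72*(74/7) = 5328/7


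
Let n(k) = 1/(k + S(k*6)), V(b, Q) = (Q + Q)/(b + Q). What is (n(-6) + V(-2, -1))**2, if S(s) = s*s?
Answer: 82369/184900 ≈ 0.44548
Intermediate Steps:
V(b, Q) = 2*Q/(Q + b) (V(b, Q) = (2*Q)/(Q + b) = 2*Q/(Q + b))
S(s) = s**2
n(k) = 1/(k + 36*k**2) (n(k) = 1/(k + (k*6)**2) = 1/(k + (6*k)**2) = 1/(k + 36*k**2))
(n(-6) + V(-2, -1))**2 = (1/((-6)*(1 + 36*(-6))) + 2*(-1)/(-1 - 2))**2 = (-1/(6*(1 - 216)) + 2*(-1)/(-3))**2 = (-1/6/(-215) + 2*(-1)*(-1/3))**2 = (-1/6*(-1/215) + 2/3)**2 = (1/1290 + 2/3)**2 = (287/430)**2 = 82369/184900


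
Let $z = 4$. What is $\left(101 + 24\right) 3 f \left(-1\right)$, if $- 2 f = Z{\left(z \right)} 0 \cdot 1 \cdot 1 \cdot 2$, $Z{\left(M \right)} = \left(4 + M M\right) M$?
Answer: $0$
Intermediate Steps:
$Z{\left(M \right)} = M \left(4 + M^{2}\right)$ ($Z{\left(M \right)} = \left(4 + M^{2}\right) M = M \left(4 + M^{2}\right)$)
$f = 0$ ($f = - \frac{4 \left(4 + 4^{2}\right) 0 \cdot 1 \cdot 1 \cdot 2}{2} = - \frac{4 \left(4 + 16\right) 0 \cdot 1 \cdot 2}{2} = - \frac{4 \cdot 20 \cdot 0 \cdot 2}{2} = - \frac{80 \cdot 0 \cdot 2}{2} = - \frac{0 \cdot 2}{2} = \left(- \frac{1}{2}\right) 0 = 0$)
$\left(101 + 24\right) 3 f \left(-1\right) = \left(101 + 24\right) 3 \cdot 0 \left(-1\right) = 125 \cdot 0 \left(-1\right) = 125 \cdot 0 = 0$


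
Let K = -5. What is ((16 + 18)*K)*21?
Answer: -3570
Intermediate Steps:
((16 + 18)*K)*21 = ((16 + 18)*(-5))*21 = (34*(-5))*21 = -170*21 = -3570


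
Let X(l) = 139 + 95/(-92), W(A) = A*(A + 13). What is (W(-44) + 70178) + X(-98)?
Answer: 6594557/92 ≈ 71680.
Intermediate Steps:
W(A) = A*(13 + A)
X(l) = 12693/92 (X(l) = 139 + 95*(-1/92) = 139 - 95/92 = 12693/92)
(W(-44) + 70178) + X(-98) = (-44*(13 - 44) + 70178) + 12693/92 = (-44*(-31) + 70178) + 12693/92 = (1364 + 70178) + 12693/92 = 71542 + 12693/92 = 6594557/92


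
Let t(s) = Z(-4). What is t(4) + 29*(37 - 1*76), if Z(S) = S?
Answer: -1135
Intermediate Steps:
t(s) = -4
t(4) + 29*(37 - 1*76) = -4 + 29*(37 - 1*76) = -4 + 29*(37 - 76) = -4 + 29*(-39) = -4 - 1131 = -1135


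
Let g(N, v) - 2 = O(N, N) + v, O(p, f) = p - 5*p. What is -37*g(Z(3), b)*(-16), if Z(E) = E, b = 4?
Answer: -3552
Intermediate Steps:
O(p, f) = -4*p
g(N, v) = 2 + v - 4*N (g(N, v) = 2 + (-4*N + v) = 2 + (v - 4*N) = 2 + v - 4*N)
-37*g(Z(3), b)*(-16) = -37*(2 + 4 - 4*3)*(-16) = -37*(2 + 4 - 12)*(-16) = -37*(-6)*(-16) = 222*(-16) = -3552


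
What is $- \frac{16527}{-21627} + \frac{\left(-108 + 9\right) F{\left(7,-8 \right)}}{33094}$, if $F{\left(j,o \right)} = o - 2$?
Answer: $\frac{94725878}{119287323} \approx 0.7941$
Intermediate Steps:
$F{\left(j,o \right)} = -2 + o$ ($F{\left(j,o \right)} = o - 2 = -2 + o$)
$- \frac{16527}{-21627} + \frac{\left(-108 + 9\right) F{\left(7,-8 \right)}}{33094} = - \frac{16527}{-21627} + \frac{\left(-108 + 9\right) \left(-2 - 8\right)}{33094} = \left(-16527\right) \left(- \frac{1}{21627}\right) + \left(-99\right) \left(-10\right) \frac{1}{33094} = \frac{5509}{7209} + 990 \cdot \frac{1}{33094} = \frac{5509}{7209} + \frac{495}{16547} = \frac{94725878}{119287323}$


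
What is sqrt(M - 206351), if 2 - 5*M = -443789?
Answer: 2*I*sqrt(734955)/5 ≈ 342.92*I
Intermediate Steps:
M = 443791/5 (M = 2/5 - 1/5*(-443789) = 2/5 + 443789/5 = 443791/5 ≈ 88758.)
sqrt(M - 206351) = sqrt(443791/5 - 206351) = sqrt(-587964/5) = 2*I*sqrt(734955)/5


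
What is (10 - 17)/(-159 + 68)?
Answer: 1/13 ≈ 0.076923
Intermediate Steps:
(10 - 17)/(-159 + 68) = -7/(-91) = -7*(-1/91) = 1/13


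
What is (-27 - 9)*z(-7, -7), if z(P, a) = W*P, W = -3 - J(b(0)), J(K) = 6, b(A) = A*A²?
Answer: -2268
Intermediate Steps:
b(A) = A³
W = -9 (W = -3 - 1*6 = -3 - 6 = -9)
z(P, a) = -9*P
(-27 - 9)*z(-7, -7) = (-27 - 9)*(-9*(-7)) = -36*63 = -2268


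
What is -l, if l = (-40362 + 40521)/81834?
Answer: -53/27278 ≈ -0.0019430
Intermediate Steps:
l = 53/27278 (l = 159*(1/81834) = 53/27278 ≈ 0.0019430)
-l = -1*53/27278 = -53/27278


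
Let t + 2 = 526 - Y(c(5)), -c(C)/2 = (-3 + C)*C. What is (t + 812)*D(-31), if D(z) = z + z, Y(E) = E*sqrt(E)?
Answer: -82832 - 2480*I*sqrt(5) ≈ -82832.0 - 5545.4*I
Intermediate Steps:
c(C) = -2*C*(-3 + C) (c(C) = -2*(-3 + C)*C = -2*C*(-3 + C))
Y(E) = E**(3/2)
t = 524 + 40*I*sqrt(5) (t = -2 + (526 - (2*5*(3 - 1*5))**(3/2)) = -2 + (526 - (2*5*(3 - 5))**(3/2)) = -2 + (526 - (2*5*(-2))**(3/2)) = -2 + (526 - (-20)**(3/2)) = -2 + (526 - (-40)*I*sqrt(5)) = -2 + (526 + 40*I*sqrt(5)) = 524 + 40*I*sqrt(5) ≈ 524.0 + 89.443*I)
D(z) = 2*z
(t + 812)*D(-31) = ((524 + 40*I*sqrt(5)) + 812)*(2*(-31)) = (1336 + 40*I*sqrt(5))*(-62) = -82832 - 2480*I*sqrt(5)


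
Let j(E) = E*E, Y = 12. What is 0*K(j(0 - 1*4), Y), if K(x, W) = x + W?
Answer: 0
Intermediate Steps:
j(E) = E²
K(x, W) = W + x
0*K(j(0 - 1*4), Y) = 0*(12 + (0 - 1*4)²) = 0*(12 + (0 - 4)²) = 0*(12 + (-4)²) = 0*(12 + 16) = 0*28 = 0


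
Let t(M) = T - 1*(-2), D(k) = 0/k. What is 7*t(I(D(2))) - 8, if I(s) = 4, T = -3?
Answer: -15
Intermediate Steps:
D(k) = 0
t(M) = -1 (t(M) = -3 - 1*(-2) = -3 + 2 = -1)
7*t(I(D(2))) - 8 = 7*(-1) - 8 = -7 - 8 = -15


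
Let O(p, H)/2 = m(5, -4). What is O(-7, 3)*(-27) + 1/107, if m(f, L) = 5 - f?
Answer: 1/107 ≈ 0.0093458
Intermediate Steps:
O(p, H) = 0 (O(p, H) = 2*(5 - 1*5) = 2*(5 - 5) = 2*0 = 0)
O(-7, 3)*(-27) + 1/107 = 0*(-27) + 1/107 = 0 + 1/107 = 1/107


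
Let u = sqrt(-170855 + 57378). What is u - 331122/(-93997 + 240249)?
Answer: -165561/73126 + I*sqrt(113477) ≈ -2.264 + 336.86*I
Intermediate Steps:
u = I*sqrt(113477) (u = sqrt(-113477) = I*sqrt(113477) ≈ 336.86*I)
u - 331122/(-93997 + 240249) = I*sqrt(113477) - 331122/(-93997 + 240249) = I*sqrt(113477) - 331122/146252 = I*sqrt(113477) - 331122*1/146252 = I*sqrt(113477) - 165561/73126 = -165561/73126 + I*sqrt(113477)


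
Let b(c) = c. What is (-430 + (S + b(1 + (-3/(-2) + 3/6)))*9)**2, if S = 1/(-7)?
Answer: 8008900/49 ≈ 1.6345e+5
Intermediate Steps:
S = -1/7 ≈ -0.14286
(-430 + (S + b(1 + (-3/(-2) + 3/6)))*9)**2 = (-430 + (-1/7 + (1 + (-3/(-2) + 3/6)))*9)**2 = (-430 + (-1/7 + (1 + (-3*(-1/2) + 3*(1/6))))*9)**2 = (-430 + (-1/7 + (1 + (3/2 + 1/2)))*9)**2 = (-430 + (-1/7 + (1 + 2))*9)**2 = (-430 + (-1/7 + 3)*9)**2 = (-430 + (20/7)*9)**2 = (-430 + 180/7)**2 = (-2830/7)**2 = 8008900/49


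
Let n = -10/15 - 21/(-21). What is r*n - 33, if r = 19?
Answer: -80/3 ≈ -26.667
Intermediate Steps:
n = ⅓ (n = -10*1/15 - 21*(-1/21) = -⅔ + 1 = ⅓ ≈ 0.33333)
r*n - 33 = 19*(⅓) - 33 = 19/3 - 33 = -80/3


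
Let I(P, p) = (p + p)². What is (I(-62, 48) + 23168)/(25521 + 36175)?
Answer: 253/482 ≈ 0.52490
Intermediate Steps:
I(P, p) = 4*p² (I(P, p) = (2*p)² = 4*p²)
(I(-62, 48) + 23168)/(25521 + 36175) = (4*48² + 23168)/(25521 + 36175) = (4*2304 + 23168)/61696 = (9216 + 23168)*(1/61696) = 32384*(1/61696) = 253/482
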